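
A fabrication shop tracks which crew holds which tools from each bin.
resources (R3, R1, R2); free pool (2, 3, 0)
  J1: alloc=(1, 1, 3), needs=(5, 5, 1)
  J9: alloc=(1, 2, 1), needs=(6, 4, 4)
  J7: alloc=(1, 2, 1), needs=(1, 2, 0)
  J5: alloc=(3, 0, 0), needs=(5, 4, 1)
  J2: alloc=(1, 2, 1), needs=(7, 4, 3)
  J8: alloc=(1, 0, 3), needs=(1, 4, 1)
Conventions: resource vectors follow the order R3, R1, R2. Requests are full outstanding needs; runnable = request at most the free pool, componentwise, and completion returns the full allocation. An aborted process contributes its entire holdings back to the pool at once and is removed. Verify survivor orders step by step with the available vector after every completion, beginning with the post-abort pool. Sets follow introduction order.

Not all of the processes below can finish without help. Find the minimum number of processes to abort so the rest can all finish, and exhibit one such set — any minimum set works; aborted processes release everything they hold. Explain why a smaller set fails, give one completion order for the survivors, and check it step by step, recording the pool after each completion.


Minimum abort set: J9.
Key observation: no ordering could ever have run J5 before the abort of J9; with (1, 2, 1) back in the pool it fits at step 3.
Why nothing smaller works: aborting no one leaves the state deadlocked as given.
One survivor order: J7, J8, J5, J1, J2. Step-by-step check (post-abort pool first):
  pool = (3, 5, 1)
  J7 needs (1, 2, 0) <= (3, 5, 1) -> finishes; pool += (1, 2, 1) = (4, 7, 2)
  J8 needs (1, 4, 1) <= (4, 7, 2) -> finishes; pool += (1, 0, 3) = (5, 7, 5)
  J5 needs (5, 4, 1) <= (5, 7, 5) -> finishes; pool += (3, 0, 0) = (8, 7, 5)
  J1 needs (5, 5, 1) <= (8, 7, 5) -> finishes; pool += (1, 1, 3) = (9, 8, 8)
  J2 needs (7, 4, 3) <= (9, 8, 8) -> finishes; pool += (1, 2, 1) = (10, 10, 9)


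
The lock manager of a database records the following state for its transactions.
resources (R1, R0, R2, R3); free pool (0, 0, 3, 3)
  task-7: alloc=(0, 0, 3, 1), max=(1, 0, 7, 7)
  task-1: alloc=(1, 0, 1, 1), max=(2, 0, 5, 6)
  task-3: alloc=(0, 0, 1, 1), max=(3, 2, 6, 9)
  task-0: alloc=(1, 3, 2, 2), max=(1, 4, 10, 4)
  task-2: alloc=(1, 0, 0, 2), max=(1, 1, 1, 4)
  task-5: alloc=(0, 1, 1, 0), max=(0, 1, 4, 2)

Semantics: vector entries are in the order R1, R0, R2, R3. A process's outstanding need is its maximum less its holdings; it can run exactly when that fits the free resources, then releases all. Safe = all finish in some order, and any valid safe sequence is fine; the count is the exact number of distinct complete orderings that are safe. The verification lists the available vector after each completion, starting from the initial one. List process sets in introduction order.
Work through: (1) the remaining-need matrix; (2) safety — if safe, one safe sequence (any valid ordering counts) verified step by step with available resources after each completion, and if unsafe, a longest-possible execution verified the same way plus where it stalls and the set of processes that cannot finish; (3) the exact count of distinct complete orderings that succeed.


(1) Need matrix, components ordered R1, R0, R2, R3:
  task-7: (1, 0, 4, 6)
  task-1: (1, 0, 4, 5)
  task-3: (3, 2, 5, 8)
  task-0: (0, 1, 8, 2)
  task-2: (0, 1, 1, 2)
  task-5: (0, 0, 3, 2)
(2) SAFE. One safe sequence: task-5, task-2, task-1, task-7, task-0, task-3.
Key observation: the order's first zero-slack moment is task-5 ((0, 0, 3, 2) needed, (0, 0, 3, 3) free — a requested resource with nothing to spare).
Check, step by step:
  pool = (0, 0, 3, 3)
  task-5 needs (0, 0, 3, 2) <= (0, 0, 3, 3) -> finishes; pool += (0, 1, 1, 0) = (0, 1, 4, 3)
  task-2 needs (0, 1, 1, 2) <= (0, 1, 4, 3) -> finishes; pool += (1, 0, 0, 2) = (1, 1, 4, 5)
  task-1 needs (1, 0, 4, 5) <= (1, 1, 4, 5) -> finishes; pool += (1, 0, 1, 1) = (2, 1, 5, 6)
  task-7 needs (1, 0, 4, 6) <= (2, 1, 5, 6) -> finishes; pool += (0, 0, 3, 1) = (2, 1, 8, 7)
  task-0 needs (0, 1, 8, 2) <= (2, 1, 8, 7) -> finishes; pool += (1, 3, 2, 2) = (3, 4, 10, 9)
  task-3 needs (3, 2, 5, 8) <= (3, 4, 10, 9) -> finishes; pool += (0, 0, 1, 1) = (3, 4, 11, 10)
(3) Precisely 1 of the possible complete orderings is a safe sequence.


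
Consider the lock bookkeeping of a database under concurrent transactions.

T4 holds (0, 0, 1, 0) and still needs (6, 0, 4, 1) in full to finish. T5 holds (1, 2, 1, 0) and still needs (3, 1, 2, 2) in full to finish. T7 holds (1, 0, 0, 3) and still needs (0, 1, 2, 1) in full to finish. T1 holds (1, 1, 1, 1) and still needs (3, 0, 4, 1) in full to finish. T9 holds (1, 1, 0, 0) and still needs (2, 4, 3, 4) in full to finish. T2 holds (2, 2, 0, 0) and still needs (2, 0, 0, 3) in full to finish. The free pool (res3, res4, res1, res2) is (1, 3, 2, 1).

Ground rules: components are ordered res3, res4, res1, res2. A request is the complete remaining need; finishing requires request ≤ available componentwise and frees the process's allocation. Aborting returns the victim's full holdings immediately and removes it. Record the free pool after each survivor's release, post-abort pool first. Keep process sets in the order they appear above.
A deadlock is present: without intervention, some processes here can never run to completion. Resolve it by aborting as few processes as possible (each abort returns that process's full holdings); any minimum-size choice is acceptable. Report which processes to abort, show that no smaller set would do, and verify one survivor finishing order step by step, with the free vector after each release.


The answer: abort T4.
Key observation: T1 had no path to completion before; after the abort of T4 ((0, 0, 1, 0) returned), step 4 is where it fits.
No smaller set exists: with zero aborts the deadlock remains.
One survivor order: T7, T2, T5, T1, T9. Step-by-step check (post-abort pool first):
  pool = (1, 3, 3, 1)
  T7: need (0, 1, 2, 1) fits (1, 3, 3, 1); releases (1, 0, 0, 3), pool now (2, 3, 3, 4)
  T2: need (2, 0, 0, 3) fits (2, 3, 3, 4); releases (2, 2, 0, 0), pool now (4, 5, 3, 4)
  T5: need (3, 1, 2, 2) fits (4, 5, 3, 4); releases (1, 2, 1, 0), pool now (5, 7, 4, 4)
  T1: need (3, 0, 4, 1) fits (5, 7, 4, 4); releases (1, 1, 1, 1), pool now (6, 8, 5, 5)
  T9: need (2, 4, 3, 4) fits (6, 8, 5, 5); releases (1, 1, 0, 0), pool now (7, 9, 5, 5)


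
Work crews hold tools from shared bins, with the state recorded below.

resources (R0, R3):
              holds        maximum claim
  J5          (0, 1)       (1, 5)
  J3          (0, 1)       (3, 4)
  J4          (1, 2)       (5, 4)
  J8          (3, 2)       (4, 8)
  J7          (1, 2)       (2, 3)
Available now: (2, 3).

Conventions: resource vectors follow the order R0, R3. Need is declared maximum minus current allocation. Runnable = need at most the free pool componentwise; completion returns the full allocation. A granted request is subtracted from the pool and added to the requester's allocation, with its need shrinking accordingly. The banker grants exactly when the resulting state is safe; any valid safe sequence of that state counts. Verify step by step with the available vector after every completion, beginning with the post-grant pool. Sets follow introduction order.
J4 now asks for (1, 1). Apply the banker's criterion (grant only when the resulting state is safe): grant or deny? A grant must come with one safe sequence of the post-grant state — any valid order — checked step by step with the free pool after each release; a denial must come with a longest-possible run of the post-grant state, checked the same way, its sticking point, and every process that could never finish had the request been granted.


DENY: after the grant no complete ordering would exist.
Key observation: after J7, J5 the pool peaks at (2, 5), and each blocked process is short somewhere: J3 on R0; J4 on R0; J8 on R3.
After a pretend grant, a maximal execution: J7, J5 — then nothing else fits. Walking it through:
  pool = (1, 2)
  J7 needs (1, 1) <= (1, 2) -> finishes; pool += (1, 2) = (2, 4)
  J5 needs (1, 4) <= (2, 4) -> finishes; pool += (0, 1) = (2, 5)
  J3 cannot run: need (3, 3) vs free (2, 5) (insufficient R0)
  J4 cannot run: need (3, 1) vs free (2, 5) (insufficient R0)
  J8 cannot run: need (1, 6) vs free (2, 5) (insufficient R3)
Processes that could never finish after the grant: J3, J4 and J8.


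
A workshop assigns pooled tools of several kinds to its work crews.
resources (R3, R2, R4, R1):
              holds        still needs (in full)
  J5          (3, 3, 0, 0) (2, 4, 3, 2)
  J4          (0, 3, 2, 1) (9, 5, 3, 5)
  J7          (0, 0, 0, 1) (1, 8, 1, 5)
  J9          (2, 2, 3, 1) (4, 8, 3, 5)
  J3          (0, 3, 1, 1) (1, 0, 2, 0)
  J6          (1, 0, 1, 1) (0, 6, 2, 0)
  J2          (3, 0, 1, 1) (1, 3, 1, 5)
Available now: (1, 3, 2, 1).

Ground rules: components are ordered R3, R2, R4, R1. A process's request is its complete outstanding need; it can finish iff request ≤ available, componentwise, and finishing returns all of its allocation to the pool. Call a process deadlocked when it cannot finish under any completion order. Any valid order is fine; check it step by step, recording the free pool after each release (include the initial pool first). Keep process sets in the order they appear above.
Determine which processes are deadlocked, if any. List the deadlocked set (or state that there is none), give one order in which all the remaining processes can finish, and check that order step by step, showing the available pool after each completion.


The deadlocked set is J4, J7, J9 and J2.
Key observation: J3, J6, J5 can finish, but then (5, 9, 4, 3) is all there is, and the blocked group's R1 demands exceed it.
A valid finishing order for the others: J3, J6, J5. Step-by-step check:
  pool = (1, 3, 2, 1)
  J3 needs (1, 0, 2, 0) <= (1, 3, 2, 1) -> finishes; pool += (0, 3, 1, 1) = (1, 6, 3, 2)
  J6 needs (0, 6, 2, 0) <= (1, 6, 3, 2) -> finishes; pool += (1, 0, 1, 1) = (2, 6, 4, 3)
  J5 needs (2, 4, 3, 2) <= (2, 6, 4, 3) -> finishes; pool += (3, 3, 0, 0) = (5, 9, 4, 3)
None of the blocked processes ever fits:
  blocked: J4 wants (9, 5, 3, 5), pool (5, 9, 4, 3) — not enough R3 and R1
  blocked: J7 wants (1, 8, 1, 5), pool (5, 9, 4, 3) — not enough R1
  blocked: J9 wants (4, 8, 3, 5), pool (5, 9, 4, 3) — not enough R1
  blocked: J2 wants (1, 3, 1, 5), pool (5, 9, 4, 3) — not enough R1


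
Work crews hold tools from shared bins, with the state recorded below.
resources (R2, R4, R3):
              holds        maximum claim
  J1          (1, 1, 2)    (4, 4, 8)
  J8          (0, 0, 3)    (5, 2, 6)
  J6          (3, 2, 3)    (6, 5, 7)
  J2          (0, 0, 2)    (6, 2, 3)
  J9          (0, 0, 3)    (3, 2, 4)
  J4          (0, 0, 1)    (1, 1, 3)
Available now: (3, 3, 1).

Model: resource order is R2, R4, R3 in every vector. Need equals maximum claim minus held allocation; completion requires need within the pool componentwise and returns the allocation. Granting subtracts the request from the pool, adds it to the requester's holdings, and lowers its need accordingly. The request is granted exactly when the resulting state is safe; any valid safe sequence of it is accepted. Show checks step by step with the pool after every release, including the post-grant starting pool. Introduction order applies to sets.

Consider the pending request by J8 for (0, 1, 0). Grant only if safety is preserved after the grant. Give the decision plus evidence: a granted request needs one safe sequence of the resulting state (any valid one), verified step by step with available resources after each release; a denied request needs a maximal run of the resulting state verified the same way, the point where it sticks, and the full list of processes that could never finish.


DENY — the pretend-granted state is unsafe.
Key observation: after J9, J4 the pool peaks at (3, 2, 5), and each blocked process is short somewhere: J1 on R4, R3; J8 on R2; J6 on R4; J2 on R2.
After a pretend grant, a maximal execution: J9, J4 — then nothing else fits. Check, step by step:
  pool = (3, 2, 1)
  J9: need (3, 2, 1) fits (3, 2, 1); releases (0, 0, 3), pool now (3, 2, 4)
  J4: need (1, 1, 2) fits (3, 2, 4); releases (0, 0, 1), pool now (3, 2, 5)
  blocked: J1 wants (3, 3, 6), pool (3, 2, 5) — not enough R4 and R3
  blocked: J8 wants (5, 1, 3), pool (3, 2, 5) — not enough R2
  blocked: J6 wants (3, 3, 4), pool (3, 2, 5) — not enough R4
  blocked: J2 wants (6, 2, 1), pool (3, 2, 5) — not enough R2
Processes that could never finish after the grant: J1, J8, J6 and J2.


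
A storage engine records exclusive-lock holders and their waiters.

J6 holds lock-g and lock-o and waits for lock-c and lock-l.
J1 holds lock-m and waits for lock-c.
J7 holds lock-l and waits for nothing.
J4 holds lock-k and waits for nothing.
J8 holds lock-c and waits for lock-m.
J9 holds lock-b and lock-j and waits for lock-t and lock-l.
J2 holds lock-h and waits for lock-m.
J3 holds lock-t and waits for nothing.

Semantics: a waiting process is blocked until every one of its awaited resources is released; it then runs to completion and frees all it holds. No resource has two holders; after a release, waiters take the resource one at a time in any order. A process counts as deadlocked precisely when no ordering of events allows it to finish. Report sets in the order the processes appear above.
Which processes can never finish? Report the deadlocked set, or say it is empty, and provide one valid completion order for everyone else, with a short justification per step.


Deadlocked: J6, J1, J8 and J2.
Key observation: the waits loop around J8 -> J1 -> J8 with no way out; J6 and J2 wait into the deadlock from upstream.
One completion order for the rest: J7, J4, J3, J9.
Walking it through:
  J7: no waits; runs immediately, freeing lock-l
  J4: no waits; runs immediately, freeing lock-k
  J3: no waits; runs immediately, freeing lock-t
  J9 waits on lock-t and lock-l — all released -> runs and releases lock-b and lock-j


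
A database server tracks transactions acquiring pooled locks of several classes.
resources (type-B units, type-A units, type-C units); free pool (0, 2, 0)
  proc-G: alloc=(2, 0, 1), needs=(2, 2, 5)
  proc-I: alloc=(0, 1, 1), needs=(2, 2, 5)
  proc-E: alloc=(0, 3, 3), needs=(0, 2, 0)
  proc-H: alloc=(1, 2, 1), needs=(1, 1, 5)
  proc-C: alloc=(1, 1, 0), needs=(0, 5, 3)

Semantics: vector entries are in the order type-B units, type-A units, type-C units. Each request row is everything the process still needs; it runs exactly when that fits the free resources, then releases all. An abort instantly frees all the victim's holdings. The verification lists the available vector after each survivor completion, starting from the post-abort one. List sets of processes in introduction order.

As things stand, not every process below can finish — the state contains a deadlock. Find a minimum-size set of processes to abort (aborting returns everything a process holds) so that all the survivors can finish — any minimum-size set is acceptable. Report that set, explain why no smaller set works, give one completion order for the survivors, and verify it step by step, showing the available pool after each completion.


The answer: abort proc-I and proc-H.
Key observation: the deadlocked proc-G becomes finishable only because proc-I and proc-H released (1, 3, 2); it completes at step 3 below.
No one abort is enough; case by case: proc-G alone leaves proc-I blocked (short on type-C units); proc-I alone leaves proc-G blocked (short on type-B units and type-C units); proc-E alone leaves proc-G blocked (short on type-B units and type-C units); proc-H alone leaves proc-G blocked (short on type-C units); proc-C alone leaves proc-G blocked (short on type-B units and type-C units).
The survivors complete as proc-E, proc-C, proc-G. Check, step by step (starting from the post-abort pool):
  pool = (1, 5, 2)
  proc-E: need (0, 2, 0) fits (1, 5, 2); releases (0, 3, 3), pool now (1, 8, 5)
  proc-C: need (0, 5, 3) fits (1, 8, 5); releases (1, 1, 0), pool now (2, 9, 5)
  proc-G: need (2, 2, 5) fits (2, 9, 5); releases (2, 0, 1), pool now (4, 9, 6)


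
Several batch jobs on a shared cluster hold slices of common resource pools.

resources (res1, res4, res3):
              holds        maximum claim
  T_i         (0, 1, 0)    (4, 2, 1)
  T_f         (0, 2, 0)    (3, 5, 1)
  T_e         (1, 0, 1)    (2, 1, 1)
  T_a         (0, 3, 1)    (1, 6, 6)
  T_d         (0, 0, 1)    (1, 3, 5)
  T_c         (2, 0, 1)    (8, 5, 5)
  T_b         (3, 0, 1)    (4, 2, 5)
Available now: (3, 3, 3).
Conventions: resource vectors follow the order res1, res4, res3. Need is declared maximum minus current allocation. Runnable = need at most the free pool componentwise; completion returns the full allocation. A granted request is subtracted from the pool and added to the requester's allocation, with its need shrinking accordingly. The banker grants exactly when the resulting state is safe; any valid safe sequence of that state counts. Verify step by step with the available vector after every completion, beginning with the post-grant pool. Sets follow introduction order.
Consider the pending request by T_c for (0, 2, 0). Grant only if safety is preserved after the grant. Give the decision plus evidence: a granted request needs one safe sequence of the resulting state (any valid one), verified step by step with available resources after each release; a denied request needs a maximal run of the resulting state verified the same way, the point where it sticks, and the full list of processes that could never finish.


DENY — the pretend-granted state is unsafe.
Key observation: once T_e, T_i, T_b finish, the pool peaks at (7, 2, 5) — and every remaining process still needs more res4 than that.
On the post-grant state, T_e, T_i, T_b is a maximal run — nothing extends it. Step-by-step check:
  pool = (3, 1, 3)
  T_e: need (1, 1, 0) fits (3, 1, 3); releases (1, 0, 1), pool now (4, 1, 4)
  T_i: need (4, 1, 1) fits (4, 1, 4); releases (0, 1, 0), pool now (4, 2, 4)
  T_b: need (1, 2, 4) fits (4, 2, 4); releases (3, 0, 1), pool now (7, 2, 5)
  T_f cannot run: need (3, 3, 1) vs free (7, 2, 5) (insufficient res4)
  T_a cannot run: need (1, 3, 5) vs free (7, 2, 5) (insufficient res4)
  T_d cannot run: need (1, 3, 4) vs free (7, 2, 5) (insufficient res4)
  T_c cannot run: need (6, 3, 4) vs free (7, 2, 5) (insufficient res4)
Post-grant, the permanently blocked set is T_f, T_a, T_d and T_c.


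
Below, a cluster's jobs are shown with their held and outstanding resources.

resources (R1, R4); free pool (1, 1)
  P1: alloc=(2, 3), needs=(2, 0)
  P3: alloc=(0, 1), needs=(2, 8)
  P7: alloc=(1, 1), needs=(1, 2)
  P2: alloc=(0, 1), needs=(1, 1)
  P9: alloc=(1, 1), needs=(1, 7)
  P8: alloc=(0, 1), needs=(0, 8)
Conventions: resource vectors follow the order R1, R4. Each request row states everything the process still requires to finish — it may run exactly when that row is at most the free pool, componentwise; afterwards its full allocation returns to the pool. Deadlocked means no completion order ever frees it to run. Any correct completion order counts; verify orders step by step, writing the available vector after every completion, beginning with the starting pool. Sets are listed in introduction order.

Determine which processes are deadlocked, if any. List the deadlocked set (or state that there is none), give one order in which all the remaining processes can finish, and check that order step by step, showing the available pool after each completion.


Deadlocked set: P3, P9 and P8.
Key observation: after P2, P7, P1 complete, (4, 6) is the best the pool ever gets, yet each leftover process wants more R4.
The rest can finish in the order P2, P7, P1. Step-by-step check:
  pool = (1, 1)
  run P2 (needs (1, 1), free (1, 1)); after release of (0, 1) the pool is (1, 2)
  run P7 (needs (1, 2), free (1, 2)); after release of (1, 1) the pool is (2, 3)
  run P1 (needs (2, 0), free (2, 3)); after release of (2, 3) the pool is (4, 6)
The blocked processes can never fit:
  P3 cannot run: need (2, 8) vs free (4, 6) (insufficient R4)
  P9 cannot run: need (1, 7) vs free (4, 6) (insufficient R4)
  P8 cannot run: need (0, 8) vs free (4, 6) (insufficient R4)


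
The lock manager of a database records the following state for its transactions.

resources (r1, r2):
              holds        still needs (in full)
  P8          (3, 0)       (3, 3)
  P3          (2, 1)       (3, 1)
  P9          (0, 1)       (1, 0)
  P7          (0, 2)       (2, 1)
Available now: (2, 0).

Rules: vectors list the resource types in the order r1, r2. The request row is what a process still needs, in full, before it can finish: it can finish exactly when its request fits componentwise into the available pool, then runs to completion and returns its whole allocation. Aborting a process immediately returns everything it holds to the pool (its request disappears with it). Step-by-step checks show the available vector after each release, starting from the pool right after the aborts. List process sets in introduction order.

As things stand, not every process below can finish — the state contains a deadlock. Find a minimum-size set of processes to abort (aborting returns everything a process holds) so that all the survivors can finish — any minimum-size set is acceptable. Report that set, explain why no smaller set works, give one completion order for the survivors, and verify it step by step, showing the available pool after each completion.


The answer: abort P8.
Key observation: aborting P8 returns (3, 0), and P3 — hopeless before — runs at step 2 with the returned capacity in the pool.
Minimality: the empty abort set fails — the state is deadlocked as it stands.
Survivors finish in the order: P9, P3, P7. Check, step by step (pool after the aborts first):
  pool = (5, 0)
  P9 needs (1, 0) <= (5, 0) -> finishes; pool += (0, 1) = (5, 1)
  P3 needs (3, 1) <= (5, 1) -> finishes; pool += (2, 1) = (7, 2)
  P7 needs (2, 1) <= (7, 2) -> finishes; pool += (0, 2) = (7, 4)


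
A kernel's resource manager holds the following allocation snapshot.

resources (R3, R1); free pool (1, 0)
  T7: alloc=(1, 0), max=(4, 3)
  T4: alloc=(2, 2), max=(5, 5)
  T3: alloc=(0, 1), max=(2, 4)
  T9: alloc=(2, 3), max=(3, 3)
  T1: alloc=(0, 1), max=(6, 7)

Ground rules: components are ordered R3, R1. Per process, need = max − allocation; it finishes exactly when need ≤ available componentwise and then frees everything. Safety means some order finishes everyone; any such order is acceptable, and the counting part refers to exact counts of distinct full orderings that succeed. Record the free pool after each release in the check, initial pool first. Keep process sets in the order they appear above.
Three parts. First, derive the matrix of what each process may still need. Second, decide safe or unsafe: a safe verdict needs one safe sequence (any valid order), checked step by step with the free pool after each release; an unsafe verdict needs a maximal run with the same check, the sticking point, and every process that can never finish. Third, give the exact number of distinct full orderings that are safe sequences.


(1) Need matrix, components ordered R3, R1:
  T7: (3, 3)
  T4: (3, 3)
  T3: (2, 3)
  T9: (1, 0)
  T1: (6, 6)
(2) The state is SAFE; one workable sequence: T9, T4, T7, T3, T1.
Key observation: T9 marks the first exact bind of the order: its need (1, 0) fits the free (1, 0) with zero slack on a requested resource.
Verifying each step:
  pool = (1, 0)
  T9 needs (1, 0) <= (1, 0) -> finishes; pool += (2, 3) = (3, 3)
  T4 needs (3, 3) <= (3, 3) -> finishes; pool += (2, 2) = (5, 5)
  T7 needs (3, 3) <= (5, 5) -> finishes; pool += (1, 0) = (6, 5)
  T3 needs (2, 3) <= (6, 5) -> finishes; pool += (0, 1) = (6, 6)
  T1 needs (6, 6) <= (6, 6) -> finishes; pool += (0, 1) = (6, 7)
(3) Precisely 6 of the possible complete orderings are safe sequences.


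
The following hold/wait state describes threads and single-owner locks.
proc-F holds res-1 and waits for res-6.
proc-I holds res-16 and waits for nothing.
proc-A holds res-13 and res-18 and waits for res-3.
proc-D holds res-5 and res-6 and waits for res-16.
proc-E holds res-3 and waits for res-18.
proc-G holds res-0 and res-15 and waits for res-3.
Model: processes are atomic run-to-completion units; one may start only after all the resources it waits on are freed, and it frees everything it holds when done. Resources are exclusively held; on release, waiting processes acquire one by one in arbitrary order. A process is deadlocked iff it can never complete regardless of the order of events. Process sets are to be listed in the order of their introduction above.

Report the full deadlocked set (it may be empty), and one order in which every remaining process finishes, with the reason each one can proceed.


Deadlocked set: proc-A, proc-E and proc-G.
Key observation: the wait chain closes on itself along proc-A -> proc-E -> proc-A; proc-G waits into the deadlock from upstream.
The rest can finish in the order proc-I, proc-D, proc-F.
Walking it through:
  run proc-I (it waits on nothing); releases res-16
  run proc-D (all its waits — res-16 — are resolved); releases res-5 and res-6
  run proc-F (all its waits — res-6 — are resolved); releases res-1


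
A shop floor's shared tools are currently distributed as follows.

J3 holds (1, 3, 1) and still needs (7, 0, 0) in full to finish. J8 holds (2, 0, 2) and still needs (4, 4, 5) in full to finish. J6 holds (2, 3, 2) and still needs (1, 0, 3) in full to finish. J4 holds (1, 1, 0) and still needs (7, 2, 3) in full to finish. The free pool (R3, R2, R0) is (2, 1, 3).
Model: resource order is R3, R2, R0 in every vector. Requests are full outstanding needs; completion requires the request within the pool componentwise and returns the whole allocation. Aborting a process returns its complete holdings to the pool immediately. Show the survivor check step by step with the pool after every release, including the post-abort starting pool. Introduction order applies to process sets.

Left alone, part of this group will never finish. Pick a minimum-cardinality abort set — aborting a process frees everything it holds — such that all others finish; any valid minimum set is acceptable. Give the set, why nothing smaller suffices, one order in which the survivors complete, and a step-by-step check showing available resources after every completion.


Abort J4.
Key observation: the returned (1, 1, 0) from J4 is what brings J3 — unrunnable before, under any order — into play at step 3.
No smaller set exists: with zero aborts the deadlock remains.
Survivors finish in the order: J6, J8, J3. Verifying each step (pool after the aborts first):
  pool = (3, 2, 3)
  J6: need (1, 0, 3) fits (3, 2, 3); releases (2, 3, 2), pool now (5, 5, 5)
  J8: need (4, 4, 5) fits (5, 5, 5); releases (2, 0, 2), pool now (7, 5, 7)
  J3: need (7, 0, 0) fits (7, 5, 7); releases (1, 3, 1), pool now (8, 8, 8)


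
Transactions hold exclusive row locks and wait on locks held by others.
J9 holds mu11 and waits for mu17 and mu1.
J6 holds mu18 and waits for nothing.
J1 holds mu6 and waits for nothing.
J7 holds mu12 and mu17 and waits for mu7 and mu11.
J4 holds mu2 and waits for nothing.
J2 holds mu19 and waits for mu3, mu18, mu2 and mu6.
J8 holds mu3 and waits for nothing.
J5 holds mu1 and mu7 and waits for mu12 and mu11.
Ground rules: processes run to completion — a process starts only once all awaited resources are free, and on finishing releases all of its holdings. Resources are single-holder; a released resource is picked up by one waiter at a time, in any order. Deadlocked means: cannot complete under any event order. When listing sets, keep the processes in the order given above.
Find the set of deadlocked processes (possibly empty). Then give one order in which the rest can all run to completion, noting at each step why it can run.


Deadlocked set: J9, J7 and J5.
Key observation: nobody on the ring J9 -> J7 -> J9 can start until another member finishes, which never happens; J5 is caught in further circular waits.
A valid finishing order for the others: J4, J8, J6, J1, J2.
Step-by-step check:
  run J4 (it waits on nothing); releases mu2
  run J8 (it waits on nothing); releases mu3
  run J6 (it waits on nothing); releases mu18
  run J1 (it waits on nothing); releases mu6
  J2 waits on mu3, mu18, mu2 and mu6 — all released -> runs and releases mu19


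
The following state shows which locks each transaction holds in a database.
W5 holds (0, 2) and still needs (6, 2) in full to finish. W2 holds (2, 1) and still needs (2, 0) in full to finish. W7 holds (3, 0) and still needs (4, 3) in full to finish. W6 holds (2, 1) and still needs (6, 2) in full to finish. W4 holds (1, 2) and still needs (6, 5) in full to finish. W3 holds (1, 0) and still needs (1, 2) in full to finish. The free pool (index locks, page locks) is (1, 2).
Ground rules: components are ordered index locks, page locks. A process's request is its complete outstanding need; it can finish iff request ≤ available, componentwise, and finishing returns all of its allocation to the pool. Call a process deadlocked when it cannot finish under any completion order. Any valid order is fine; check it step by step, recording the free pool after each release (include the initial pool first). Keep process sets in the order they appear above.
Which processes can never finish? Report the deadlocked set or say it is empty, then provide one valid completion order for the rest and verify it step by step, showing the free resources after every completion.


Nothing here is deadlocked.
Key observation: W3 leads a chain of completions in which each release enables another process.
The rest can finish in the order W3, W2, W7, W6, W5, W4. Walking it through:
  pool = (1, 2)
  W3: need (1, 2) fits (1, 2); releases (1, 0), pool now (2, 2)
  W2: need (2, 0) fits (2, 2); releases (2, 1), pool now (4, 3)
  W7: need (4, 3) fits (4, 3); releases (3, 0), pool now (7, 3)
  W6: need (6, 2) fits (7, 3); releases (2, 1), pool now (9, 4)
  W5: need (6, 2) fits (9, 4); releases (0, 2), pool now (9, 6)
  W4: need (6, 5) fits (9, 6); releases (1, 2), pool now (10, 8)


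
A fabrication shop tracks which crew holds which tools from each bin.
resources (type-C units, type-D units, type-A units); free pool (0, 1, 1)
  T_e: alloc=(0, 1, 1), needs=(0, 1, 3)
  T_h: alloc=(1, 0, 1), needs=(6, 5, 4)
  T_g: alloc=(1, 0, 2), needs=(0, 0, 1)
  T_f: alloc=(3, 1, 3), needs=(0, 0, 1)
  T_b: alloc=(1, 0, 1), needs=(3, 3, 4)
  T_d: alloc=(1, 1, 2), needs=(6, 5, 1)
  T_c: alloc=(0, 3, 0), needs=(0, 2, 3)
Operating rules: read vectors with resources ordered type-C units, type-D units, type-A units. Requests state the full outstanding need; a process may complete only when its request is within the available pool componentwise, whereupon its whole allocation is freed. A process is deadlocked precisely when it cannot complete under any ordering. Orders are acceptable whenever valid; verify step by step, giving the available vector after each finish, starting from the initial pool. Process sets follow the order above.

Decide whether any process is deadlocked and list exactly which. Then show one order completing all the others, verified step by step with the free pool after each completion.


Deadlocked set: T_h and T_d.
Key observation: once T_f, T_c, T_b, T_g, T_e finish, the pool peaks at (5, 6, 8) — and every remaining process still needs more type-C units than that.
One completion order for the rest: T_f, T_c, T_b, T_g, T_e. Step-by-step check:
  pool = (0, 1, 1)
  T_f: need (0, 0, 1) fits (0, 1, 1); releases (3, 1, 3), pool now (3, 2, 4)
  T_c: need (0, 2, 3) fits (3, 2, 4); releases (0, 3, 0), pool now (3, 5, 4)
  T_b: need (3, 3, 4) fits (3, 5, 4); releases (1, 0, 1), pool now (4, 5, 5)
  T_g: need (0, 0, 1) fits (4, 5, 5); releases (1, 0, 2), pool now (5, 5, 7)
  T_e: need (0, 1, 3) fits (5, 5, 7); releases (0, 1, 1), pool now (5, 6, 8)
The stuck group stays short no matter what:
  blocked: T_h wants (6, 5, 4), pool (5, 6, 8) — not enough type-C units
  blocked: T_d wants (6, 5, 1), pool (5, 6, 8) — not enough type-C units


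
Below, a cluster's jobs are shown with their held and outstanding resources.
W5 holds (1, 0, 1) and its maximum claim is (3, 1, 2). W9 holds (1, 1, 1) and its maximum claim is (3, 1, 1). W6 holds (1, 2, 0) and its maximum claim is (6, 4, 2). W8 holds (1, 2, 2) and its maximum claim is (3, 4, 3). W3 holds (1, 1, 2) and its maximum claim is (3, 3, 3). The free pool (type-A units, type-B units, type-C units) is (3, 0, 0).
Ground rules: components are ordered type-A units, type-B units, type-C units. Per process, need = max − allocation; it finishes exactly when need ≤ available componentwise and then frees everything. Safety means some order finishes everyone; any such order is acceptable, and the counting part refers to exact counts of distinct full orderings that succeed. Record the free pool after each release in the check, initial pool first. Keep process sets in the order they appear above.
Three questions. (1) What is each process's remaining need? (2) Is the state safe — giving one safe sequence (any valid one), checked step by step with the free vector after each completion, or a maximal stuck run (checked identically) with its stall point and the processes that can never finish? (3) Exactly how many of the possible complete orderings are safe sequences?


(1) Outstanding need per process (order type-A units, type-B units, type-C units):
  W5: (2, 1, 1)
  W9: (2, 0, 0)
  W6: (5, 2, 2)
  W8: (2, 2, 1)
  W3: (2, 2, 1)
(2) UNSAFE.
Key observation: no order helps: past W9, W5, the free pool tops out at (5, 1, 2), below what each blocked process needs in type-B units.
The run W9, W5 cannot be extended any further. Verifying each step:
  pool = (3, 0, 0)
  W9 needs (2, 0, 0) <= (3, 0, 0) -> finishes; pool += (1, 1, 1) = (4, 1, 1)
  W5 needs (2, 1, 1) <= (4, 1, 1) -> finishes; pool += (1, 0, 1) = (5, 1, 2)
  blocked: W6 wants (5, 2, 2), pool (5, 1, 2) — not enough type-B units
  blocked: W8 wants (2, 2, 1), pool (5, 1, 2) — not enough type-B units
  blocked: W3 wants (2, 2, 1), pool (5, 1, 2) — not enough type-B units
Never able to finish: W6, W8 and W3.
(3) The exact count: 0 of the possible complete orderings are safe sequences.


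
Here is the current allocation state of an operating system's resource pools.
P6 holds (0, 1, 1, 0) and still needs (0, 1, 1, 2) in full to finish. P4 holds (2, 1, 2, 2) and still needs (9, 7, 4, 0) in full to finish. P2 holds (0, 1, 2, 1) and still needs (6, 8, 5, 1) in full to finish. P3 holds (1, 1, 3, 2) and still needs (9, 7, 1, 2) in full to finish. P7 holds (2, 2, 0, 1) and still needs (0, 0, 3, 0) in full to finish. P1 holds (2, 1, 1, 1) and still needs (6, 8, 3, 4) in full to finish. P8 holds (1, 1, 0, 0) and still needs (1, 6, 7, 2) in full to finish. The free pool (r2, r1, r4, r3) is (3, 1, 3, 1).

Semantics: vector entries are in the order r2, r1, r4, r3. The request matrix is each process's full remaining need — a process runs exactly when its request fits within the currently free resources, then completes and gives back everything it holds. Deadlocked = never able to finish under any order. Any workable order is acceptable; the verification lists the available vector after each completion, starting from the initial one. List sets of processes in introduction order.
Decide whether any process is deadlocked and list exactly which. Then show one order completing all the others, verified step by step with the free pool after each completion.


Deadlocked set: P4, P2, P3, P1 and P8.
Key observation: the pool after P7, P6 is (5, 4, 4, 2); every surviving request exceeds it in r1, so progress ends there.
One completion order for the rest: P7, P6. Check, step by step:
  pool = (3, 1, 3, 1)
  run P7 (needs (0, 0, 3, 0), free (3, 1, 3, 1)); after release of (2, 2, 0, 1) the pool is (5, 3, 3, 2)
  run P6 (needs (0, 1, 1, 2), free (5, 3, 3, 2)); after release of (0, 1, 1, 0) the pool is (5, 4, 4, 2)
None of the blocked processes ever fits:
  blocked: P4 wants (9, 7, 4, 0), pool (5, 4, 4, 2) — not enough r2 and r1
  blocked: P2 wants (6, 8, 5, 1), pool (5, 4, 4, 2) — not enough r2, r1 and r4
  blocked: P3 wants (9, 7, 1, 2), pool (5, 4, 4, 2) — not enough r2 and r1
  blocked: P1 wants (6, 8, 3, 4), pool (5, 4, 4, 2) — not enough r2, r1 and r3
  blocked: P8 wants (1, 6, 7, 2), pool (5, 4, 4, 2) — not enough r1 and r4


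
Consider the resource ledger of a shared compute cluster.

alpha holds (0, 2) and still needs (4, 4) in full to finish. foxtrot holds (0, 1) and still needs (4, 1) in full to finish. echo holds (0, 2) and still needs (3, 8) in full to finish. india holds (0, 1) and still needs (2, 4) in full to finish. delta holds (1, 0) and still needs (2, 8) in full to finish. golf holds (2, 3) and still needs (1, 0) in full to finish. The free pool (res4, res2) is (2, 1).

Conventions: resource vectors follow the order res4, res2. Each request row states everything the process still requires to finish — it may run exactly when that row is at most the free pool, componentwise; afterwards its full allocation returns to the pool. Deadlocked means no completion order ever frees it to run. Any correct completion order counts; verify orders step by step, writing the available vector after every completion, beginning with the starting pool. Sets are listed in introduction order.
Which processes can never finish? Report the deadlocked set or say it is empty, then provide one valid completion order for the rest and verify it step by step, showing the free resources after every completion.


The deadlocked set is empty.
Key observation: golf fits the free pool immediately, and its release cascades until everyone finishes.
The rest can finish in the order golf, india, alpha, foxtrot, delta, echo. Step-by-step check:
  pool = (2, 1)
  golf needs (1, 0) <= (2, 1) -> finishes; pool += (2, 3) = (4, 4)
  india needs (2, 4) <= (4, 4) -> finishes; pool += (0, 1) = (4, 5)
  alpha needs (4, 4) <= (4, 5) -> finishes; pool += (0, 2) = (4, 7)
  foxtrot needs (4, 1) <= (4, 7) -> finishes; pool += (0, 1) = (4, 8)
  delta needs (2, 8) <= (4, 8) -> finishes; pool += (1, 0) = (5, 8)
  echo needs (3, 8) <= (5, 8) -> finishes; pool += (0, 2) = (5, 10)


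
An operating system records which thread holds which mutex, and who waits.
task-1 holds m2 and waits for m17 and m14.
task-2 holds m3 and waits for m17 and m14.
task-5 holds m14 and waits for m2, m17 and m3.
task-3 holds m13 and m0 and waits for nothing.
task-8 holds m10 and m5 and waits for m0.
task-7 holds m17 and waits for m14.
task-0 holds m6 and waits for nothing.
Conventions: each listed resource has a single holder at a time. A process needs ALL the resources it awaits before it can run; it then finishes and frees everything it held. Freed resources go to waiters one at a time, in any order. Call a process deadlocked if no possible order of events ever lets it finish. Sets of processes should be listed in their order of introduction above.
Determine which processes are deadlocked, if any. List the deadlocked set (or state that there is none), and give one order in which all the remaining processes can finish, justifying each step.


Deadlocked set: task-1, task-2, task-5 and task-7.
Key observation: the wait chain closes on itself along task-1 -> task-5 -> task-1; task-2 and task-7 are caught in further circular waits.
One completion order for the rest: task-0, task-3, task-8.
Check, step by step:
  task-0: no waits; runs immediately, freeing m6
  task-3: no waits; runs immediately, freeing m13 and m0
  run task-8 (all its waits — m0 — are resolved); releases m10 and m5


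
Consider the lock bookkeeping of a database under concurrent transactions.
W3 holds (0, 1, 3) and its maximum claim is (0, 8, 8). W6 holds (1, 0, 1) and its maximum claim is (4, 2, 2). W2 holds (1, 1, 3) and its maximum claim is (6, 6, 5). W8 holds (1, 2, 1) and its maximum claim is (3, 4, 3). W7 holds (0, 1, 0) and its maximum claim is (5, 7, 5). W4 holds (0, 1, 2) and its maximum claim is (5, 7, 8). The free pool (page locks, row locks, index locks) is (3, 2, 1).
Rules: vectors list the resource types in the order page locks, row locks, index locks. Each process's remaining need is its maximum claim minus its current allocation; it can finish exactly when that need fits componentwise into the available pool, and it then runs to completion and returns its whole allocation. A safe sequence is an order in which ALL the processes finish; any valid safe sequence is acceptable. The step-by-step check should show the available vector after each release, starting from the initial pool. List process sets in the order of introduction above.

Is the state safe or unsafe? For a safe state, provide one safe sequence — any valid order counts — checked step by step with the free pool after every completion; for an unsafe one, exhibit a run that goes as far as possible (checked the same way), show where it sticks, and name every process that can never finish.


UNSAFE.
Key observation: even finishing W6, W8 leaves just (5, 4, 3) free — too little row locks for any of the remaining processes.
The run W6, W8 cannot be extended any further. Walking it through:
  pool = (3, 2, 1)
  W6 needs (3, 2, 1) <= (3, 2, 1) -> finishes; pool += (1, 0, 1) = (4, 2, 2)
  W8 needs (2, 2, 2) <= (4, 2, 2) -> finishes; pool += (1, 2, 1) = (5, 4, 3)
  blocked: W3 wants (0, 7, 5), pool (5, 4, 3) — not enough row locks and index locks
  blocked: W2 wants (5, 5, 2), pool (5, 4, 3) — not enough row locks
  blocked: W7 wants (5, 6, 5), pool (5, 4, 3) — not enough row locks and index locks
  blocked: W4 wants (5, 6, 6), pool (5, 4, 3) — not enough row locks and index locks
Never able to finish: W3, W2, W7 and W4.
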